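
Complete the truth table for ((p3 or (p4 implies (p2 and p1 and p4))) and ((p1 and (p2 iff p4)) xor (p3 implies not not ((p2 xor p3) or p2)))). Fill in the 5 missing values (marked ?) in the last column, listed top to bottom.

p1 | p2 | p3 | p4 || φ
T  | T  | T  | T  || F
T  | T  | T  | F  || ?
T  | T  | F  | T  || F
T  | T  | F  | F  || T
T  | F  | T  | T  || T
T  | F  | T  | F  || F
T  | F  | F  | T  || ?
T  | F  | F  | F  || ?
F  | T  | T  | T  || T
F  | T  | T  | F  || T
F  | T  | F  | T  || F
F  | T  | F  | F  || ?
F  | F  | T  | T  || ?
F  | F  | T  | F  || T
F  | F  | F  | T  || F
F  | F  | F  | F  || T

T, F, F, T, T

Row p1=T, p2=T, p3=T, p4=F: (p3 or (p4 implies (p2 and p1 and p4))) = T, ((p1 and (p2 iff p4)) xor (p3 implies not not ((p2 xor p3) or p2))) = T, so the formula = T.
Row p1=T, p2=F, p3=F, p4=T: (p3 or (p4 implies (p2 and p1 and p4))) = F, ((p1 and (p2 iff p4)) xor (p3 implies not not ((p2 xor p3) or p2))) = T, so the formula = F.
Row p1=T, p2=F, p3=F, p4=F: (p3 or (p4 implies (p2 and p1 and p4))) = T, ((p1 and (p2 iff p4)) xor (p3 implies not not ((p2 xor p3) or p2))) = F, so the formula = F.
Row p1=F, p2=T, p3=F, p4=F: (p3 or (p4 implies (p2 and p1 and p4))) = T, ((p1 and (p2 iff p4)) xor (p3 implies not not ((p2 xor p3) or p2))) = T, so the formula = T.
Row p1=F, p2=F, p3=T, p4=T: (p3 or (p4 implies (p2 and p1 and p4))) = T, ((p1 and (p2 iff p4)) xor (p3 implies not not ((p2 xor p3) or p2))) = T, so the formula = T.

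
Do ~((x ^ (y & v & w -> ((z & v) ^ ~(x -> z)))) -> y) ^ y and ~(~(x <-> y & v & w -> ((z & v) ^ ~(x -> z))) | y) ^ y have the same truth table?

not equivalent

  x   |   y   |   z   |   w   |   v   |   φ   |   ψ  
----- | ----- | ----- | ----- | ----- | ----- | -----
 True |  True |  True |  True |  True |  True |  True
 True |  True |  True |  True | False |  True |  True
 True |  True |  True | False |  True |  True |  True
 True |  True |  True | False | False |  True |  True
 True |  True | False |  True |  True |  True |  True
 True |  True | False |  True | False |  True |  True
 True |  True | False | False |  True |  True |  True
 True |  True | False | False | False |  True |  True
 True | False |  True |  True |  True | False |  True
 True | False |  True |  True | False | False |  True
 True | False |  True | False |  True | False |  True
 True | False |  True | False | False | False |  True
 True | False | False |  True |  True | False |  True
 True | False | False |  True | False | False |  True
 True | False | False | False |  True | False |  True
 True | False | False | False | False | False |  True
False |  True |  True |  True |  True |  True |  True
False |  True |  True |  True | False |  True |  True
False |  True |  True | False |  True |  True |  True
False |  True |  True | False | False |  True |  True
False |  True | False |  True |  True |  True |  True
False |  True | False |  True | False |  True |  True
False |  True | False | False |  True |  True |  True
False |  True | False | False | False |  True |  True
False | False |  True |  True |  True |  True | False
False | False |  True |  True | False |  True | False
False | False |  True | False |  True |  True | False
False | False |  True | False | False |  True | False
False | False | False |  True |  True |  True | False
False | False | False |  True | False |  True | False
False | False | False | False |  True |  True | False
False | False | False | False | False |  True | False
The columns differ at x=True, y=False, z=True, w=True, v=True (φ=False, ψ=True), so they are not equivalent.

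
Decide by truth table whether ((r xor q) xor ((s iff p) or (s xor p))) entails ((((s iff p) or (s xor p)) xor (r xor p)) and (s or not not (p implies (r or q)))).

p | q | r | s || φ | ψ
F | F | F | F || T | T
F | F | F | T || T | T
F | F | T | F || F | F
F | F | T | T || F | F
F | T | F | F || F | T
F | T | F | T || F | T
F | T | T | F || T | F
F | T | T | T || T | F
T | F | F | F || T | F
T | F | F | T || T | F
T | F | T | F || F | T
T | F | T | T || F | T
T | T | F | F || F | F
T | T | F | T || F | F
T | T | T | F || T | T
T | T | T | T || T | T
At p=F, q=T, r=T, s=F we have φ true but ψ false, so φ does not entail ψ.

no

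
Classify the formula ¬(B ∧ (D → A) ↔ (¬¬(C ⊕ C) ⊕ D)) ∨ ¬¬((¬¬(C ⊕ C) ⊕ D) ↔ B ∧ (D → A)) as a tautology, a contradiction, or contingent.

A | B | C | D || (D → A) | (B ∧ (D → A)) | (C ⊕ C) | ¬(C ⊕ C) | ¬¬(C ⊕ C) | (¬¬(C ⊕ C) ⊕ D) | φ
1 | 1 | 1 | 1 ||    1    |       1       |    0    |    1     |     0     |        1        | 1
1 | 1 | 1 | 0 ||    1    |       1       |    0    |    1     |     0     |        0        | 1
1 | 1 | 0 | 1 ||    1    |       1       |    0    |    1     |     0     |        1        | 1
1 | 1 | 0 | 0 ||    1    |       1       |    0    |    1     |     0     |        0        | 1
1 | 0 | 1 | 1 ||    1    |       0       |    0    |    1     |     0     |        1        | 1
1 | 0 | 1 | 0 ||    1    |       0       |    0    |    1     |     0     |        0        | 1
1 | 0 | 0 | 1 ||    1    |       0       |    0    |    1     |     0     |        1        | 1
1 | 0 | 0 | 0 ||    1    |       0       |    0    |    1     |     0     |        0        | 1
0 | 1 | 1 | 1 ||    0    |       0       |    0    |    1     |     0     |        1        | 1
0 | 1 | 1 | 0 ||    1    |       1       |    0    |    1     |     0     |        0        | 1
0 | 1 | 0 | 1 ||    0    |       0       |    0    |    1     |     0     |        1        | 1
0 | 1 | 0 | 0 ||    1    |       1       |    0    |    1     |     0     |        0        | 1
0 | 0 | 1 | 1 ||    0    |       0       |    0    |    1     |     0     |        1        | 1
0 | 0 | 1 | 0 ||    1    |       0       |    0    |    1     |     0     |        0        | 1
0 | 0 | 0 | 1 ||    0    |       0       |    0    |    1     |     0     |        1        | 1
0 | 0 | 0 | 0 ||    1    |       0       |    0    |    1     |     0     |        0        | 1
Every row is 1, so the formula is a tautology.

tautology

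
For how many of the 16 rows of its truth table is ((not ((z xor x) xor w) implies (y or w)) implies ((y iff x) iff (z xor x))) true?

9

x | y | z | w | (z xor x) | ((z xor x) xor w) | not ((z xor x) xor w) | (y or w) | (y iff x) | ((y iff x) iff (z xor x)) | φ
- | - | - | - | --------- | ----------------- | --------------------- | -------- | --------- | ------------------------- | -
T | T | T | T |     F     |         T         |           F           |    T     |     T     |             F             | F
T | T | T | F |     F     |         F         |           T           |    T     |     T     |             F             | F
T | T | F | T |     T     |         F         |           T           |    T     |     T     |             T             | T
T | T | F | F |     T     |         T         |           F           |    T     |     T     |             T             | T
T | F | T | T |     F     |         T         |           F           |    T     |     F     |             T             | T
T | F | T | F |     F     |         F         |           T           |    F     |     F     |             T             | T
T | F | F | T |     T     |         F         |           T           |    T     |     F     |             F             | F
T | F | F | F |     T     |         T         |           F           |    F     |     F     |             F             | F
F | T | T | T |     T     |         F         |           T           |    T     |     F     |             F             | F
F | T | T | F |     T     |         T         |           F           |    T     |     F     |             F             | F
F | T | F | T |     F     |         T         |           F           |    T     |     F     |             T             | T
F | T | F | F |     F     |         F         |           T           |    T     |     F     |             T             | T
F | F | T | T |     T     |         F         |           T           |    T     |     T     |             T             | T
F | F | T | F |     T     |         T         |           F           |    F     |     T     |             T             | T
F | F | F | T |     F     |         T         |           F           |    T     |     T     |             F             | F
F | F | F | F |     F     |         F         |           T           |    F     |     T     |             F             | T
The formula is true on 9 of the 16 rows.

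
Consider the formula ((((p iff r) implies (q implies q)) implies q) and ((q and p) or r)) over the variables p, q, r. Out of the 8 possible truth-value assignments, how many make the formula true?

p | q | r || φ
T | T | T || T
T | T | F || T
T | F | T || F
T | F | F || F
F | T | T || T
F | T | F || F
F | F | T || F
F | F | F || F
The formula is true on 3 of the 8 rows.

3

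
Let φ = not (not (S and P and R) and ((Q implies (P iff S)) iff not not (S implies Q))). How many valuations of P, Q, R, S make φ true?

9

P  Q  R  S  |  (S and P and R)  not (S and P and R)  (P iff S)  (Q implies (P iff S))  (S implies Q)  not (S implies Q)  not not (S implies Q)  φ
T  T  T  T  |         T                  F               T                T                  T                F                    T            T
T  T  T  F  |         F                  T               F                F                  T                F                    T            T
T  T  F  T  |         F                  T               T                T                  T                F                    T            F
T  T  F  F  |         F                  T               F                F                  T                F                    T            T
T  F  T  T  |         T                  F               T                T                  F                T                    F            T
T  F  T  F  |         F                  T               F                T                  T                F                    T            F
T  F  F  T  |         F                  T               T                T                  F                T                    F            T
T  F  F  F  |         F                  T               F                T                  T                F                    T            F
F  T  T  T  |         F                  T               F                F                  T                F                    T            T
F  T  T  F  |         F                  T               T                T                  T                F                    T            F
F  T  F  T  |         F                  T               F                F                  T                F                    T            T
F  T  F  F  |         F                  T               T                T                  T                F                    T            F
F  F  T  T  |         F                  T               F                T                  F                T                    F            T
F  F  T  F  |         F                  T               T                T                  T                F                    T            F
F  F  F  T  |         F                  T               F                T                  F                T                    F            T
F  F  F  F  |         F                  T               T                T                  T                F                    T            F
The formula is true on 9 of the 16 rows.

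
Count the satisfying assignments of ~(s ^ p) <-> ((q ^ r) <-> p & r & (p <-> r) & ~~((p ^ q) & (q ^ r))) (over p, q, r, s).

8

p  q  r  s  |  φ
1  1  1  1  |  1
1  1  1  0  |  0
1  1  0  1  |  0
1  1  0  0  |  1
1  0  1  1  |  1
1  0  1  0  |  0
1  0  0  1  |  1
1  0  0  0  |  0
0  1  1  1  |  0
0  1  1  0  |  1
0  1  0  1  |  1
0  1  0  0  |  0
0  0  1  1  |  1
0  0  1  0  |  0
0  0  0  1  |  0
0  0  0  0  |  1
The formula is true on 8 of the 16 rows.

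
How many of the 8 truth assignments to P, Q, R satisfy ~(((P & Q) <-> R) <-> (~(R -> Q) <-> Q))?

2

P | Q | R | φ
- | - | - | -
1 | 1 | 1 | 1
1 | 1 | 0 | 0
1 | 0 | 1 | 0
1 | 0 | 0 | 0
0 | 1 | 1 | 0
0 | 1 | 0 | 1
0 | 0 | 1 | 0
0 | 0 | 0 | 0
The formula is true on 2 of the 8 rows.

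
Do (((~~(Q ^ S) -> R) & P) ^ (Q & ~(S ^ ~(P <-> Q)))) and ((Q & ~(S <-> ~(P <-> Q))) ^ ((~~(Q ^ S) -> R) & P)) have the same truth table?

not equivalent

P  Q  R  S  |  φ  ψ
1  1  1  1  |  1  0
1  1  1  0  |  0  1
1  1  0  1  |  1  0
1  1  0  0  |  1  0
1  0  1  1  |  1  1
1  0  1  0  |  1  1
1  0  0  1  |  0  0
1  0  0  0  |  1  1
0  1  1  1  |  1  0
0  1  1  0  |  0  1
0  1  0  1  |  1  0
0  1  0  0  |  0  1
0  0  1  1  |  0  0
0  0  1  0  |  0  0
0  0  0  1  |  0  0
0  0  0  0  |  0  0
The columns differ at P=1, Q=1, R=1, S=1 (φ=1, ψ=0), so they are not equivalent.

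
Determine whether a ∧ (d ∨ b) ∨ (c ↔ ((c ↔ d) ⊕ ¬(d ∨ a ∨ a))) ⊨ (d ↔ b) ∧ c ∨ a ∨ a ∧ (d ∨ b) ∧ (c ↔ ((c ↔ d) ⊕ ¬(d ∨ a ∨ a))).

no

  a      b      c      d    |    φ      ψ  
 True   True   True   True  |   True   True
 True   True   True  False  |   True   True
 True   True  False   True  |   True   True
 True   True  False  False  |   True   True
 True  False   True   True  |   True   True
 True  False   True  False  |  False   True
 True  False  False   True  |   True   True
 True  False  False  False  |  False   True
False   True   True   True  |   True   True
False   True   True  False  |   True  False
False   True  False   True  |   True  False
False   True  False  False  |   True  False
False  False   True   True  |   True  False
False  False   True  False  |   True   True
False  False  False   True  |   True  False
False  False  False  False  |   True  False
At a=False, b=True, c=True, d=False we have φ true but ψ false, so φ does not entail ψ.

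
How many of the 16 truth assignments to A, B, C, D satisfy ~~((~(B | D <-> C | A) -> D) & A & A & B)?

4

A  B  C  D     (B | D)  (C | A)  ((B | D) <-> (C | A))  ~((B | D) <-> (C | A))  (A & B)  (A & (A & B))  φ
T  T  T  T        T        T               T                      F                T           T        T
T  T  T  F        T        T               T                      F                T           T        T
T  T  F  T        T        T               T                      F                T           T        T
T  T  F  F        T        T               T                      F                T           T        T
T  F  T  T        T        T               T                      F                F           F        F
T  F  T  F        F        T               F                      T                F           F        F
T  F  F  T        T        T               T                      F                F           F        F
T  F  F  F        F        T               F                      T                F           F        F
F  T  T  T        T        T               T                      F                F           F        F
F  T  T  F        T        T               T                      F                F           F        F
F  T  F  T        T        F               F                      T                F           F        F
F  T  F  F        T        F               F                      T                F           F        F
F  F  T  T        T        T               T                      F                F           F        F
F  F  T  F        F        T               F                      T                F           F        F
F  F  F  T        T        F               F                      T                F           F        F
F  F  F  F        F        F               T                      F                F           F        F
The formula is true on 4 of the 16 rows.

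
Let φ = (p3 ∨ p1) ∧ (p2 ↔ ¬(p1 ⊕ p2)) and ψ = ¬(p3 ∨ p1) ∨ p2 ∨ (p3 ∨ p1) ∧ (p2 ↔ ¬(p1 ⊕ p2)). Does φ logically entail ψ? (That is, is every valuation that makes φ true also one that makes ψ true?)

p1  p2  p3  |  φ  ψ
T   T   T   |  T  T
T   T   F   |  T  T
T   F   T   |  T  T
T   F   F   |  T  T
F   T   T   |  F  T
F   T   F   |  F  T
F   F   T   |  F  F
F   F   F   |  F  T
In every row where φ is true, ψ is also true, so φ ⊨ ψ.

yes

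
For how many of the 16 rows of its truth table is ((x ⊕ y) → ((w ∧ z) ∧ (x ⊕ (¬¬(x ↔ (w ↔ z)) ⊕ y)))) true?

9

x | y | z | w || φ
T | T | T | T || T
T | T | T | F || T
T | T | F | T || T
T | T | F | F || T
T | F | T | T || F
T | F | T | F || F
T | F | F | T || F
T | F | F | F || F
F | T | T | T || T
F | T | T | F || F
F | T | F | T || F
F | T | F | F || F
F | F | T | T || T
F | F | T | F || T
F | F | F | T || T
F | F | F | F || T
The formula is true on 9 of the 16 rows.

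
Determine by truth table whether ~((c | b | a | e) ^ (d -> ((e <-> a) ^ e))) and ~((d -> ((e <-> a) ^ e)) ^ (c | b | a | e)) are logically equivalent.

equivalent

a  b  c  d  e  |  φ  ψ
0  0  0  0  0  |  0  0
0  0  0  0  1  |  1  1
0  0  0  1  0  |  0  0
0  0  0  1  1  |  1  1
0  0  1  0  0  |  1  1
0  0  1  0  1  |  1  1
0  0  1  1  0  |  1  1
0  0  1  1  1  |  1  1
0  1  0  0  0  |  1  1
0  1  0  0  1  |  1  1
0  1  0  1  0  |  1  1
0  1  0  1  1  |  1  1
0  1  1  0  0  |  1  1
0  1  1  0  1  |  1  1
0  1  1  1  0  |  1  1
0  1  1  1  1  |  1  1
1  0  0  0  0  |  1  1
1  0  0  0  1  |  1  1
1  0  0  1  0  |  0  0
1  0  0  1  1  |  0  0
1  0  1  0  0  |  1  1
1  0  1  0  1  |  1  1
1  0  1  1  0  |  0  0
1  0  1  1  1  |  0  0
1  1  0  0  0  |  1  1
1  1  0  0  1  |  1  1
1  1  0  1  0  |  0  0
1  1  0  1  1  |  0  0
1  1  1  0  0  |  1  1
1  1  1  0  1  |  1  1
1  1  1  1  0  |  0  0
1  1  1  1  1  |  0  0
The columns for φ and ψ agree on every row, so they are logically equivalent.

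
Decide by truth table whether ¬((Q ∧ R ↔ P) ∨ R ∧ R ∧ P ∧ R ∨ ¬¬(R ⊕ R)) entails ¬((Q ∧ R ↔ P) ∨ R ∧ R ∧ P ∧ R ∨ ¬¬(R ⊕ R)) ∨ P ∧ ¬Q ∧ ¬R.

  P   |   Q   |   R   |   φ   |   ψ  
----- | ----- | ----- | ----- | -----
 True |  True |  True | False | False
 True |  True | False |  True |  True
 True | False |  True | False | False
 True | False | False |  True |  True
False |  True |  True |  True |  True
False |  True | False | False | False
False | False |  True | False | False
False | False | False | False | False
In every row where φ is true, ψ is also true, so φ ⊨ ψ.

yes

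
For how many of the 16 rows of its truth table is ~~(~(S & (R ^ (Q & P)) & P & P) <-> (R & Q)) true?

6

P | Q | R | S | (Q & P) | (R ^ (Q & P)) | (S & (R ^ (Q & P)) & P & P) | ~(S & (R ^ (Q & P)) & P & P) | (R & Q) | φ
- | - | - | - | ------- | ------------- | --------------------------- | ---------------------------- | ------- | -
F | F | F | F |    F    |       F       |              F              |              T               |    F    | F
F | F | F | T |    F    |       F       |              F              |              T               |    F    | F
F | F | T | F |    F    |       T       |              F              |              T               |    F    | F
F | F | T | T |    F    |       T       |              F              |              T               |    F    | F
F | T | F | F |    F    |       F       |              F              |              T               |    F    | F
F | T | F | T |    F    |       F       |              F              |              T               |    F    | F
F | T | T | F |    F    |       T       |              F              |              T               |    T    | T
F | T | T | T |    F    |       T       |              F              |              T               |    T    | T
T | F | F | F |    F    |       F       |              F              |              T               |    F    | F
T | F | F | T |    F    |       F       |              F              |              T               |    F    | F
T | F | T | F |    F    |       T       |              F              |              T               |    F    | F
T | F | T | T |    F    |       T       |              T              |              F               |    F    | T
T | T | F | F |    T    |       T       |              F              |              T               |    F    | F
T | T | F | T |    T    |       T       |              T              |              F               |    F    | T
T | T | T | F |    T    |       F       |              F              |              T               |    T    | T
T | T | T | T |    T    |       F       |              F              |              T               |    T    | T
The formula is true on 6 of the 16 rows.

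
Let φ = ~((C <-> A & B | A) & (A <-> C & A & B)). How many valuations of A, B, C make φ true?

5

A | B | C || φ
1 | 1 | 1 || 0
1 | 1 | 0 || 1
1 | 0 | 1 || 1
1 | 0 | 0 || 1
0 | 1 | 1 || 1
0 | 1 | 0 || 0
0 | 0 | 1 || 1
0 | 0 | 0 || 0
The formula is true on 5 of the 8 rows.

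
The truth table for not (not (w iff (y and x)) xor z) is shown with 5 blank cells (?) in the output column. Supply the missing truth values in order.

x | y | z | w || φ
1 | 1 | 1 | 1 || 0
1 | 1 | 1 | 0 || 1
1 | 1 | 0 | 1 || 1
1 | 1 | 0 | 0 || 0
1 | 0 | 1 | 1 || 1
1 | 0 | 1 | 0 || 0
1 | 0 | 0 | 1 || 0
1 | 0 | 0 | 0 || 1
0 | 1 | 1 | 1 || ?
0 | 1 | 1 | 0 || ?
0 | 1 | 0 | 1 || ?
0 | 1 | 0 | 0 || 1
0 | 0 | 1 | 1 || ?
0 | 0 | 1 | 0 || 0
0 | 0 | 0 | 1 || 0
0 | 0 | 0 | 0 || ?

Row x=0, y=1, z=1, w=1: not (w iff (y and x)) = 1, (not (w iff (y and x)) xor z) = 0, so the formula = 1.
Row x=0, y=1, z=1, w=0: not (w iff (y and x)) = 0, (not (w iff (y and x)) xor z) = 1, so the formula = 0.
Row x=0, y=1, z=0, w=1: not (w iff (y and x)) = 1, (not (w iff (y and x)) xor z) = 1, so the formula = 0.
Row x=0, y=0, z=1, w=1: not (w iff (y and x)) = 1, (not (w iff (y and x)) xor z) = 0, so the formula = 1.
Row x=0, y=0, z=0, w=0: not (w iff (y and x)) = 0, (not (w iff (y and x)) xor z) = 0, so the formula = 1.

1, 0, 0, 1, 1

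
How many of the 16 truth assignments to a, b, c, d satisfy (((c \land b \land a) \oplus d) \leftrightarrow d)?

14

a | b | c | d | (c \land b \land a) | φ
- | - | - | - | ------------------- | -
T | T | T | T |          T          | F
T | T | T | F |          T          | F
T | T | F | T |          F          | T
T | T | F | F |          F          | T
T | F | T | T |          F          | T
T | F | T | F |          F          | T
T | F | F | T |          F          | T
T | F | F | F |          F          | T
F | T | T | T |          F          | T
F | T | T | F |          F          | T
F | T | F | T |          F          | T
F | T | F | F |          F          | T
F | F | T | T |          F          | T
F | F | T | F |          F          | T
F | F | F | T |          F          | T
F | F | F | F |          F          | T
The formula is true on 14 of the 16 rows.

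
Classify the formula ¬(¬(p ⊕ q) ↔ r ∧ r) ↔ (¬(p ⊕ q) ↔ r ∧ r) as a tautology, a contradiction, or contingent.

contradiction

  p      q      r    |  (p ⊕ q)  ¬(p ⊕ q)  (r ∧ r)  (¬(p ⊕ q) ↔ (r ∧ r))  ¬(¬(p ⊕ q) ↔ (r ∧ r))    φ  
 True   True   True  |   False     True      True           True                  False          False
 True   True  False  |   False     True     False          False                   True          False
 True  False   True  |    True    False      True          False                   True          False
 True  False  False  |    True    False     False           True                  False          False
False   True   True  |    True    False      True          False                   True          False
False   True  False  |    True    False     False           True                  False          False
False  False   True  |   False     True      True           True                  False          False
False  False  False  |   False     True     False          False                   True          False
Every row is False, so the formula is a contradiction.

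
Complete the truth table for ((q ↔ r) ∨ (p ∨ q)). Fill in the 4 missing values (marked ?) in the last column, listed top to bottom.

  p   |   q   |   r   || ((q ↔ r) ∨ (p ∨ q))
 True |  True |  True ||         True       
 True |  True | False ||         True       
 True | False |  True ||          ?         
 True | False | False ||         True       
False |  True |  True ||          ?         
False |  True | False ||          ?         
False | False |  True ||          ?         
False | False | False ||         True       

True, True, True, False

Row p=True, q=False, r=True: (q ↔ r) = False, (p ∨ q) = True, so ((q ↔ r) ∨ (p ∨ q)) = True.
Row p=False, q=True, r=True: (q ↔ r) = True, (p ∨ q) = True, so ((q ↔ r) ∨ (p ∨ q)) = True.
Row p=False, q=True, r=False: (q ↔ r) = False, (p ∨ q) = True, so ((q ↔ r) ∨ (p ∨ q)) = True.
Row p=False, q=False, r=True: (q ↔ r) = False, (p ∨ q) = False, so ((q ↔ r) ∨ (p ∨ q)) = False.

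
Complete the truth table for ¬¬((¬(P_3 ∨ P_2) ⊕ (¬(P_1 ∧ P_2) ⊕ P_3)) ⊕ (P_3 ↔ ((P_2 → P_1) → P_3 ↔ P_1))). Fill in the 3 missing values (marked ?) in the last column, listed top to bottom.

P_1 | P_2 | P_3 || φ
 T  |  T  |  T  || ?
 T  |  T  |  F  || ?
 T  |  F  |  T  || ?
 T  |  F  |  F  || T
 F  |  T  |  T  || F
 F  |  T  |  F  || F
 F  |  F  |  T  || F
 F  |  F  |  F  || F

F, T, T

Row P_1=T, P_2=T, P_3=T: ((¬(P_3 ∨ P_2) ⊕ (¬(P_1 ∧ P_2) ⊕ P_3)) ⊕ (P_3 ↔ ((P_2 → P_1) → P_3 ↔ P_1))) = F, ¬((¬(P_3 ∨ P_2) ⊕ (¬(P_1 ∧ P_2) ⊕ P_3)) ⊕ (P_3 ↔ ((P_2 → P_1) → P_3 ↔ P_1))) = T, so the formula = F.
Row P_1=T, P_2=T, P_3=F: ((¬(P_3 ∨ P_2) ⊕ (¬(P_1 ∧ P_2) ⊕ P_3)) ⊕ (P_3 ↔ ((P_2 → P_1) → P_3 ↔ P_1))) = T, ¬((¬(P_3 ∨ P_2) ⊕ (¬(P_1 ∧ P_2) ⊕ P_3)) ⊕ (P_3 ↔ ((P_2 → P_1) → P_3 ↔ P_1))) = F, so the formula = T.
Row P_1=T, P_2=F, P_3=T: ((¬(P_3 ∨ P_2) ⊕ (¬(P_1 ∧ P_2) ⊕ P_3)) ⊕ (P_3 ↔ ((P_2 → P_1) → P_3 ↔ P_1))) = T, ¬((¬(P_3 ∨ P_2) ⊕ (¬(P_1 ∧ P_2) ⊕ P_3)) ⊕ (P_3 ↔ ((P_2 → P_1) → P_3 ↔ P_1))) = F, so the formula = T.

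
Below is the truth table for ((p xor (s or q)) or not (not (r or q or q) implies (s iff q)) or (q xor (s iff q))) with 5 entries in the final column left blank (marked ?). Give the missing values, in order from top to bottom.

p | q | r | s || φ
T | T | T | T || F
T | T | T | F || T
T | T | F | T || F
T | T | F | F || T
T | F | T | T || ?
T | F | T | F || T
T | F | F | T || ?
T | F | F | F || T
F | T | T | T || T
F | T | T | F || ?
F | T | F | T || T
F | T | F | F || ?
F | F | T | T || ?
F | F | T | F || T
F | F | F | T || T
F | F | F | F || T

F, T, T, T, T

Row p=T, q=F, r=T, s=T: (p xor (s or q)) = F, not (not (r or q or q) implies (s iff q)) = F, (q xor (s iff q)) = F, so the formula = F.
Row p=T, q=F, r=F, s=T: (p xor (s or q)) = F, not (not (r or q or q) implies (s iff q)) = T, (q xor (s iff q)) = F, so the formula = T.
Row p=F, q=T, r=T, s=F: (p xor (s or q)) = T, not (not (r or q or q) implies (s iff q)) = F, (q xor (s iff q)) = T, so the formula = T.
Row p=F, q=T, r=F, s=F: (p xor (s or q)) = T, not (not (r or q or q) implies (s iff q)) = F, (q xor (s iff q)) = T, so the formula = T.
Row p=F, q=F, r=T, s=T: (p xor (s or q)) = T, not (not (r or q or q) implies (s iff q)) = F, (q xor (s iff q)) = F, so the formula = T.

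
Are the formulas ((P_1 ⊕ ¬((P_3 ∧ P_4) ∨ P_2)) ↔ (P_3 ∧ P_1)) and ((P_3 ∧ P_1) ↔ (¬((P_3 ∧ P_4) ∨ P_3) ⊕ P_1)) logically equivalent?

 P_1  |  P_2  |  P_3  |  P_4  ||   φ   |   ψ  
 True |  True |  True |  True ||  True |  True
 True |  True |  True | False ||  True |  True
 True |  True | False |  True || False |  True
 True |  True | False | False || False |  True
 True | False |  True |  True ||  True |  True
 True | False |  True | False || False |  True
 True | False | False |  True ||  True |  True
 True | False | False | False ||  True |  True
False |  True |  True |  True ||  True |  True
False |  True |  True | False ||  True |  True
False |  True | False |  True ||  True | False
False |  True | False | False ||  True | False
False | False |  True |  True ||  True |  True
False | False |  True | False || False |  True
False | False | False |  True || False | False
False | False | False | False || False | False
The columns differ at P_1=True, P_2=True, P_3=False, P_4=True (φ=False, ψ=True), so they are not equivalent.

not equivalent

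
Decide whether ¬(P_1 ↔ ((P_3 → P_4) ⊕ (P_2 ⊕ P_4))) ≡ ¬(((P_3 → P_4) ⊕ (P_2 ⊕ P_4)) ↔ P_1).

equivalent

P_1 | P_2 | P_3 | P_4 || φ | ψ
 T  |  T  |  T  |  T  || F | F
 T  |  T  |  T  |  F  || F | F
 T  |  T  |  F  |  T  || F | F
 T  |  T  |  F  |  F  || T | T
 T  |  F  |  T  |  T  || T | T
 T  |  F  |  T  |  F  || T | T
 T  |  F  |  F  |  T  || T | T
 T  |  F  |  F  |  F  || F | F
 F  |  T  |  T  |  T  || T | T
 F  |  T  |  T  |  F  || T | T
 F  |  T  |  F  |  T  || T | T
 F  |  T  |  F  |  F  || F | F
 F  |  F  |  T  |  T  || F | F
 F  |  F  |  T  |  F  || F | F
 F  |  F  |  F  |  T  || F | F
 F  |  F  |  F  |  F  || T | T
The columns for φ and ψ agree on every row, so they are logically equivalent.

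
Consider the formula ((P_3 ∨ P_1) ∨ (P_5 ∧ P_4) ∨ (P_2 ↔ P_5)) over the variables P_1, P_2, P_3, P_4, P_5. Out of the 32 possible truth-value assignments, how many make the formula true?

29

P_1 | P_2 | P_3 | P_4 | P_5 | φ
--- | --- | --- | --- | --- | -
 F  |  F  |  F  |  F  |  F  | T
 F  |  F  |  F  |  F  |  T  | F
 F  |  F  |  F  |  T  |  F  | T
 F  |  F  |  F  |  T  |  T  | T
 F  |  F  |  T  |  F  |  F  | T
 F  |  F  |  T  |  F  |  T  | T
 F  |  F  |  T  |  T  |  F  | T
 F  |  F  |  T  |  T  |  T  | T
 F  |  T  |  F  |  F  |  F  | F
 F  |  T  |  F  |  F  |  T  | T
 F  |  T  |  F  |  T  |  F  | F
 F  |  T  |  F  |  T  |  T  | T
 F  |  T  |  T  |  F  |  F  | T
 F  |  T  |  T  |  F  |  T  | T
 F  |  T  |  T  |  T  |  F  | T
 F  |  T  |  T  |  T  |  T  | T
 T  |  F  |  F  |  F  |  F  | T
 T  |  F  |  F  |  F  |  T  | T
 T  |  F  |  F  |  T  |  F  | T
 T  |  F  |  F  |  T  |  T  | T
 T  |  F  |  T  |  F  |  F  | T
 T  |  F  |  T  |  F  |  T  | T
 T  |  F  |  T  |  T  |  F  | T
 T  |  F  |  T  |  T  |  T  | T
 T  |  T  |  F  |  F  |  F  | T
 T  |  T  |  F  |  F  |  T  | T
 T  |  T  |  F  |  T  |  F  | T
 T  |  T  |  F  |  T  |  T  | T
 T  |  T  |  T  |  F  |  F  | T
 T  |  T  |  T  |  F  |  T  | T
 T  |  T  |  T  |  T  |  F  | T
 T  |  T  |  T  |  T  |  T  | T
The formula is true on 29 of the 32 rows.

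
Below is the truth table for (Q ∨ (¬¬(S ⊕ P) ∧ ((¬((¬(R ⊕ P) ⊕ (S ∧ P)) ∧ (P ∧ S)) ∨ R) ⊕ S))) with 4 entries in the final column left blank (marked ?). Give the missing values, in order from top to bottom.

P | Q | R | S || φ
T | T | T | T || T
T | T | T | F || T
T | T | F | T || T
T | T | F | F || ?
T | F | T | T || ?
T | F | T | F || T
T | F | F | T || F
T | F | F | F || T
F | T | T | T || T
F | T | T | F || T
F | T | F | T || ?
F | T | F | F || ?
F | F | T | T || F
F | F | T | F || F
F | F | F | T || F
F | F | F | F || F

T, F, T, T

Row P=T, Q=T, R=F, S=F: (¬¬(S ⊕ P) ∧ ((¬((¬(R ⊕ P) ⊕ (S ∧ P)) ∧ (P ∧ S)) ∨ R) ⊕ S)) = T, so the formula = T.
Row P=T, Q=F, R=T, S=T: (¬¬(S ⊕ P) ∧ ((¬((¬(R ⊕ P) ⊕ (S ∧ P)) ∧ (P ∧ S)) ∨ R) ⊕ S)) = F, so the formula = F.
Row P=F, Q=T, R=F, S=T: (¬¬(S ⊕ P) ∧ ((¬((¬(R ⊕ P) ⊕ (S ∧ P)) ∧ (P ∧ S)) ∨ R) ⊕ S)) = F, so the formula = T.
Row P=F, Q=T, R=F, S=F: (¬¬(S ⊕ P) ∧ ((¬((¬(R ⊕ P) ⊕ (S ∧ P)) ∧ (P ∧ S)) ∨ R) ⊕ S)) = F, so the formula = T.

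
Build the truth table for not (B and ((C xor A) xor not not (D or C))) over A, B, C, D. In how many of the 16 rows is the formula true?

12

A | B | C | D | φ
- | - | - | - | -
F | F | F | F | T
F | F | F | T | T
F | F | T | F | T
F | F | T | T | T
F | T | F | F | T
F | T | F | T | F
F | T | T | F | T
F | T | T | T | T
T | F | F | F | T
T | F | F | T | T
T | F | T | F | T
T | F | T | T | T
T | T | F | F | F
T | T | F | T | T
T | T | T | F | F
T | T | T | T | F
The formula is true on 12 of the 16 rows.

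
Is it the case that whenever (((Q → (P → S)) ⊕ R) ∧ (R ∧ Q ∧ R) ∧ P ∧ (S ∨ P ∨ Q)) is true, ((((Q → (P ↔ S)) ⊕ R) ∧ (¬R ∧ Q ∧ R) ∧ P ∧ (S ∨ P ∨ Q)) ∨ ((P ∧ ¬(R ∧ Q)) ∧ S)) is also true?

  P   |   Q   |   R   |   S   ||   φ   |   ψ  
False | False | False | False || False | False
False | False | False |  True || False | False
False | False |  True | False || False | False
False | False |  True |  True || False | False
False |  True | False | False || False | False
False |  True | False |  True || False | False
False |  True |  True | False || False | False
False |  True |  True |  True || False | False
 True | False | False | False || False | False
 True | False | False |  True || False |  True
 True | False |  True | False || False | False
 True | False |  True |  True || False |  True
 True |  True | False | False || False | False
 True |  True | False |  True || False |  True
 True |  True |  True | False ||  True | False
 True |  True |  True |  True || False | False
At P=True, Q=True, R=True, S=False we have φ true but ψ false, so φ does not entail ψ.

no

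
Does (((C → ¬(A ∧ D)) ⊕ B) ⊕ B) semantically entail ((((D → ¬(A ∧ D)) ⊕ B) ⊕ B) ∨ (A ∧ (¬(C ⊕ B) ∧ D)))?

no

A | B | C | D | φ | ψ
- | - | - | - | - | -
F | F | F | F | T | T
F | F | F | T | T | T
F | F | T | F | T | T
F | F | T | T | T | T
F | T | F | F | T | T
F | T | F | T | T | T
F | T | T | F | T | T
F | T | T | T | T | T
T | F | F | F | T | T
T | F | F | T | T | T
T | F | T | F | T | T
T | F | T | T | F | F
T | T | F | F | T | T
T | T | F | T | T | F
T | T | T | F | T | T
T | T | T | T | F | T
At A=T, B=T, C=F, D=T we have φ true but ψ false, so φ does not entail ψ.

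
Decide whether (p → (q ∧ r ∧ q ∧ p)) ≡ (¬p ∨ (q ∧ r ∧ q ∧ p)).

p | q | r | φ | ψ
- | - | - | - | -
0 | 0 | 0 | 1 | 1
0 | 0 | 1 | 1 | 1
0 | 1 | 0 | 1 | 1
0 | 1 | 1 | 1 | 1
1 | 0 | 0 | 0 | 0
1 | 0 | 1 | 0 | 0
1 | 1 | 0 | 0 | 0
1 | 1 | 1 | 1 | 1
The columns for φ and ψ agree on every row, so they are logically equivalent.

equivalent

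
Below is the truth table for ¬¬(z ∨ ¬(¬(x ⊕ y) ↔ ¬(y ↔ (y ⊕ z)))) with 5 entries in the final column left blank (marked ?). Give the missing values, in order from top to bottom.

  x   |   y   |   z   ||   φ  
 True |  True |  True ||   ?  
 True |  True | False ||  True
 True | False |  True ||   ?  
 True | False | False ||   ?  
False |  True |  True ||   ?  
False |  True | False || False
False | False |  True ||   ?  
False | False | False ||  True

True, True, False, True, True

Row x=True, y=True, z=True: (z ∨ ¬(¬(x ⊕ y) ↔ ¬(y ↔ (y ⊕ z)))) = True, ¬(z ∨ ¬(¬(x ⊕ y) ↔ ¬(y ↔ (y ⊕ z)))) = False, so the formula = True.
Row x=True, y=False, z=True: (z ∨ ¬(¬(x ⊕ y) ↔ ¬(y ↔ (y ⊕ z)))) = True, ¬(z ∨ ¬(¬(x ⊕ y) ↔ ¬(y ↔ (y ⊕ z)))) = False, so the formula = True.
Row x=True, y=False, z=False: (z ∨ ¬(¬(x ⊕ y) ↔ ¬(y ↔ (y ⊕ z)))) = False, ¬(z ∨ ¬(¬(x ⊕ y) ↔ ¬(y ↔ (y ⊕ z)))) = True, so the formula = False.
Row x=False, y=True, z=True: (z ∨ ¬(¬(x ⊕ y) ↔ ¬(y ↔ (y ⊕ z)))) = True, ¬(z ∨ ¬(¬(x ⊕ y) ↔ ¬(y ↔ (y ⊕ z)))) = False, so the formula = True.
Row x=False, y=False, z=True: (z ∨ ¬(¬(x ⊕ y) ↔ ¬(y ↔ (y ⊕ z)))) = True, ¬(z ∨ ¬(¬(x ⊕ y) ↔ ¬(y ↔ (y ⊕ z)))) = False, so the formula = True.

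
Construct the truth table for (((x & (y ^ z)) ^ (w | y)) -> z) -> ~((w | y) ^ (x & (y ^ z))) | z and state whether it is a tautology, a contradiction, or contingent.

x | y | z | w | φ
- | - | - | - | -
T | T | T | T | T
T | T | T | F | T
T | T | F | T | T
T | T | F | F | T
T | F | T | T | T
T | F | T | F | T
T | F | F | T | T
T | F | F | F | T
F | T | T | T | T
F | T | T | F | T
F | T | F | T | T
F | T | F | F | T
F | F | T | T | T
F | F | T | F | T
F | F | F | T | T
F | F | F | F | T
Every row is T, so the formula is a tautology.

tautology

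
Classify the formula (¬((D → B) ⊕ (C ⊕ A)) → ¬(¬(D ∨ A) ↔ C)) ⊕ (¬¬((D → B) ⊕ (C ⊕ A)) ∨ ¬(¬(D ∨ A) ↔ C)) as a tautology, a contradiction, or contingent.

contradiction

A | B | C | D || φ
0 | 0 | 0 | 0 || 0
0 | 0 | 0 | 1 || 0
0 | 0 | 1 | 0 || 0
0 | 0 | 1 | 1 || 0
0 | 1 | 0 | 0 || 0
0 | 1 | 0 | 1 || 0
0 | 1 | 1 | 0 || 0
0 | 1 | 1 | 1 || 0
1 | 0 | 0 | 0 || 0
1 | 0 | 0 | 1 || 0
1 | 0 | 1 | 0 || 0
1 | 0 | 1 | 1 || 0
1 | 1 | 0 | 0 || 0
1 | 1 | 0 | 1 || 0
1 | 1 | 1 | 0 || 0
1 | 1 | 1 | 1 || 0
Every row is 0, so the formula is a contradiction.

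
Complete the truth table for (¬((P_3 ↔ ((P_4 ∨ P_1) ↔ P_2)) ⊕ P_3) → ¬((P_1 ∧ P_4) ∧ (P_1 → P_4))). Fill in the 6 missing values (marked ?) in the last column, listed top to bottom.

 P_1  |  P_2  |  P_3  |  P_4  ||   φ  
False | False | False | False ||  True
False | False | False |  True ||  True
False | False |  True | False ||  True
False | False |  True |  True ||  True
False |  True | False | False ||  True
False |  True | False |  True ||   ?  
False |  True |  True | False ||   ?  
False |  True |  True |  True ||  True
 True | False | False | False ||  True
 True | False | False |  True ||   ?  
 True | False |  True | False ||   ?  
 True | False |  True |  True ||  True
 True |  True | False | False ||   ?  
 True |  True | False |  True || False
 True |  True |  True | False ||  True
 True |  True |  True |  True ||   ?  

Row P_1=False, P_2=True, P_3=False, P_4=True: ¬((P_3 ↔ ((P_4 ∨ P_1) ↔ P_2)) ⊕ P_3) = True, ¬((P_1 ∧ P_4) ∧ (P_1 → P_4)) = True, so the formula = True.
Row P_1=False, P_2=True, P_3=True, P_4=False: ¬((P_3 ↔ ((P_4 ∨ P_1) ↔ P_2)) ⊕ P_3) = False, ¬((P_1 ∧ P_4) ∧ (P_1 → P_4)) = True, so the formula = True.
Row P_1=True, P_2=False, P_3=False, P_4=True: ¬((P_3 ↔ ((P_4 ∨ P_1) ↔ P_2)) ⊕ P_3) = False, ¬((P_1 ∧ P_4) ∧ (P_1 → P_4)) = False, so the formula = True.
Row P_1=True, P_2=False, P_3=True, P_4=False: ¬((P_3 ↔ ((P_4 ∨ P_1) ↔ P_2)) ⊕ P_3) = False, ¬((P_1 ∧ P_4) ∧ (P_1 → P_4)) = True, so the formula = True.
Row P_1=True, P_2=True, P_3=False, P_4=False: ¬((P_3 ↔ ((P_4 ∨ P_1) ↔ P_2)) ⊕ P_3) = True, ¬((P_1 ∧ P_4) ∧ (P_1 → P_4)) = True, so the formula = True.
Row P_1=True, P_2=True, P_3=True, P_4=True: ¬((P_3 ↔ ((P_4 ∨ P_1) ↔ P_2)) ⊕ P_3) = True, ¬((P_1 ∧ P_4) ∧ (P_1 → P_4)) = False, so the formula = False.

True, True, True, True, True, False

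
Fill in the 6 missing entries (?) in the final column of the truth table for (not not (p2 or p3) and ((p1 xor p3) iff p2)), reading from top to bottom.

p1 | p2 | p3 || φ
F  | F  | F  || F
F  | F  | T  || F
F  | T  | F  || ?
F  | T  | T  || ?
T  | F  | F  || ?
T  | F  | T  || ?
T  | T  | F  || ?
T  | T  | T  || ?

Row p1=F, p2=T, p3=F: not not (p2 or p3) = T, ((p1 xor p3) iff p2) = F, so the formula = F.
Row p1=F, p2=T, p3=T: not not (p2 or p3) = T, ((p1 xor p3) iff p2) = T, so the formula = T.
Row p1=T, p2=F, p3=F: not not (p2 or p3) = F, ((p1 xor p3) iff p2) = F, so the formula = F.
Row p1=T, p2=F, p3=T: not not (p2 or p3) = T, ((p1 xor p3) iff p2) = T, so the formula = T.
Row p1=T, p2=T, p3=F: not not (p2 or p3) = T, ((p1 xor p3) iff p2) = T, so the formula = T.
Row p1=T, p2=T, p3=T: not not (p2 or p3) = T, ((p1 xor p3) iff p2) = F, so the formula = F.

F, T, F, T, T, F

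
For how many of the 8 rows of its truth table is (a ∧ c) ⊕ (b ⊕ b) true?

a  b  c  |  ((a ∧ c) ⊕ (b ⊕ b))
F  F  F  |           F         
F  F  T  |           F         
F  T  F  |           F         
F  T  T  |           F         
T  F  F  |           F         
T  F  T  |           T         
T  T  F  |           F         
T  T  T  |           T         
The formula is true on 2 of the 8 rows.

2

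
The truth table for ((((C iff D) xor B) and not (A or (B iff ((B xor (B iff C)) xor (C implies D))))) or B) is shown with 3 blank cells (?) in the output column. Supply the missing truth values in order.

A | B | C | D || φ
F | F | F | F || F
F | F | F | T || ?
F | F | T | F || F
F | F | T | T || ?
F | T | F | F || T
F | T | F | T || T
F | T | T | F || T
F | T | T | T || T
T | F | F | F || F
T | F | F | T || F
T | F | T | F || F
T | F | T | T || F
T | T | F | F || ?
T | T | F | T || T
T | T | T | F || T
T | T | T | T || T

F, T, T

Row A=F, B=F, C=F, D=T: (((C iff D) xor B) and not (A or (B iff ((B xor (B iff C)) xor (C implies D))))) = F, so the formula = F.
Row A=F, B=F, C=T, D=T: (((C iff D) xor B) and not (A or (B iff ((B xor (B iff C)) xor (C implies D))))) = T, so the formula = T.
Row A=T, B=T, C=F, D=F: (((C iff D) xor B) and not (A or (B iff ((B xor (B iff C)) xor (C implies D))))) = F, so the formula = T.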